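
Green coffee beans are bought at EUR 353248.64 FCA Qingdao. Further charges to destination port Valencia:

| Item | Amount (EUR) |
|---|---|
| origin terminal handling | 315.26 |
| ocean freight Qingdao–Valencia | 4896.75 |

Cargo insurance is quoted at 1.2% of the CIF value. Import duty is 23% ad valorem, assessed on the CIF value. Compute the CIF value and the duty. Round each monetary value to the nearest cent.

Let C be the CIF value. C = FCA price + pre-shipment costs + freight + 1.2% × C
C − 1.2% × C = 353248.64 + 315.26 + 4896.75
0.988 × C = 358460.65
C = 358460.65 / 0.988 = 362814.42
Insurance premium = 1.2% × 362814.42 = 4353.77
Import duty = 362814.42 × 23% = 83447.32

CIF value: EUR 362814.42; import duty: EUR 83447.32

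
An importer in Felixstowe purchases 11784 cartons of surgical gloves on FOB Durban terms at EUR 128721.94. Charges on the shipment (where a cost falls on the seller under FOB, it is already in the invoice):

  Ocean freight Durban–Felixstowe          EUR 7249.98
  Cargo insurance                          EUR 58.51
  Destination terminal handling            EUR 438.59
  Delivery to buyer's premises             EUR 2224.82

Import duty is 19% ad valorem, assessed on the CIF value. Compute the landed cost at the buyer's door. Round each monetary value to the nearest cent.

FOB: the seller bears costs until goods are on board at the origin port; the buyer bears freight, insurance and all costs thereafter.
CIF value = FOB price + freight + insurance = 128721.94 + 7249.98 + 58.51 = 136030.43
Import duty = 136030.43 × 19% = 25845.78
Buyer bears: freight 7249.98 + insurance 58.51 + destination terminal 438.59 + delivery 2224.82 + duty 25845.78 = 35817.68
Landed cost = invoice 128721.94 + 35817.68 = 164539.62

Total landed cost: EUR 164539.62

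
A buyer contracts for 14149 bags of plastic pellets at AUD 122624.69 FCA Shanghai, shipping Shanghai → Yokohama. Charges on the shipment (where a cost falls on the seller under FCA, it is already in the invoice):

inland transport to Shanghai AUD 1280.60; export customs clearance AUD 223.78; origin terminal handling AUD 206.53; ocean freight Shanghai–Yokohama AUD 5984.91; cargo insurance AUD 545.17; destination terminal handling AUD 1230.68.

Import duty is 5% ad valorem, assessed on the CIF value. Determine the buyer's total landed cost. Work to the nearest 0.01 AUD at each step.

FCA: the seller delivers export-cleared goods to the carrier; the buyer bears costs from that point.
Already in the invoice (seller's account under FCA): inland to port, export clearance — exclude.
CIF value = FCA price + origin terminal + freight + insurance = 122624.69 + 206.53 + 5984.91 + 545.17 = 129361.30
Import duty = 129361.30 × 5% = 6468.07
Buyer bears: origin terminal 206.53 + freight 5984.91 + insurance 545.17 + destination terminal 1230.68 + duty 6468.07 = 14435.36
Landed cost = invoice 122624.69 + 14435.36 = 137060.05

Total landed cost: AUD 137060.05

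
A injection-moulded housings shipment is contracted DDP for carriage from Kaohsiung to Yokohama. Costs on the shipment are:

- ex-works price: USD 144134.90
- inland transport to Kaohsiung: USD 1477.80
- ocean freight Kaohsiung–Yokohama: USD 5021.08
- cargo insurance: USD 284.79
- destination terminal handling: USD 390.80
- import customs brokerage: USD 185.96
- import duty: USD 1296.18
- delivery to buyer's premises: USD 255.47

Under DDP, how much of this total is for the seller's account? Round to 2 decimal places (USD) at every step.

Seller's account: USD 153046.98

DDP: the seller bears all costs including import duty.
Seller's account: goods 144134.90 + inland to port 1477.80 + freight 5021.08 + insurance 284.79 + destination terminal 390.80 + brokerage 185.96 + duty 1296.18 + delivery 255.47 = 153046.98
Buyer's account: 0.00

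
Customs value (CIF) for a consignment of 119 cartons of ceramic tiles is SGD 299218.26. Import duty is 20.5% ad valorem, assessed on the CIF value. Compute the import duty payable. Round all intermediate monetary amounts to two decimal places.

Import duty = 299218.26 × 20.5% = 61339.74

Import duty: SGD 61339.74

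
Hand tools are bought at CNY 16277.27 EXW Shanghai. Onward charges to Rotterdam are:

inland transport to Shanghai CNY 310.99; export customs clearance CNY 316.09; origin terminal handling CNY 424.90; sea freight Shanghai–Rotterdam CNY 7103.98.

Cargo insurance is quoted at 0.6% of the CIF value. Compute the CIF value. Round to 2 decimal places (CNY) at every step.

Let C be the CIF value. C = EXW price + pre-shipment costs + freight + 0.6% × C
C − 0.6% × C = 16277.27 + 310.99 + 316.09 + 424.90 + 7103.98
0.994 × C = 24433.23
C = 24433.23 / 0.994 = 24580.71
Insurance premium = 0.6% × 24580.71 = 147.48

CIF value: CNY 24580.71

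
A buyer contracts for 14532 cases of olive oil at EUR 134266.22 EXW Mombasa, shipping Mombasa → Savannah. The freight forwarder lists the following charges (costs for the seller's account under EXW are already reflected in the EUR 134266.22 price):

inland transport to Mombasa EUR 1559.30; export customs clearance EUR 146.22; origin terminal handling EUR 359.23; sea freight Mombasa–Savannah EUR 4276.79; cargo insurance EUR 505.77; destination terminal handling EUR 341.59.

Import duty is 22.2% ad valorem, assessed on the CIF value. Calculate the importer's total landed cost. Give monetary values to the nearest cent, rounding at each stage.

Total landed cost: EUR 172782.32

EXW: the seller makes goods available at their premises; the buyer bears all onward costs.
CIF value = EXW price + inland to port + export clearance + origin terminal + freight + insurance = 134266.22 + 1559.30 + 146.22 + 359.23 + 4276.79 + 505.77 = 141113.53
Import duty = 141113.53 × 22.2% = 31327.20
Buyer bears: inland to port 1559.30 + export clearance 146.22 + origin terminal 359.23 + freight 4276.79 + insurance 505.77 + destination terminal 341.59 + duty 31327.20 = 38516.10
Landed cost = invoice 134266.22 + 38516.10 = 172782.32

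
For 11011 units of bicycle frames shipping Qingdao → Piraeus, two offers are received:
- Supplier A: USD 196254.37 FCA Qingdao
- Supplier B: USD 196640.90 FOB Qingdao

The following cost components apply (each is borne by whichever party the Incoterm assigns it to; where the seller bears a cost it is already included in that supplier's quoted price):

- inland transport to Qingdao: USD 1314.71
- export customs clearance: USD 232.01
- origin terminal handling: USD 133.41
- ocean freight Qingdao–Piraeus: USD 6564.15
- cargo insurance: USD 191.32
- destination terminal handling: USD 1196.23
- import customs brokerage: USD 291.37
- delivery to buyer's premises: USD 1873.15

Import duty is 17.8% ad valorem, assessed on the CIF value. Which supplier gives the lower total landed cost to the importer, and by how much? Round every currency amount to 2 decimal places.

Supplier A (FCA):
CIF value = FCA price + origin terminal + freight + insurance = 196254.37 + 133.41 + 6564.15 + 191.32 = 203143.25
Import duty = 203143.25 × 17.8% = 36159.50
Buyer bears (A): 133.41 + 6564.15 + 191.32 + 1196.23 + 291.37 + 1873.15 = 10249.63
Landed cost (A) = invoice 196254.37 + 10249.63 + duty 36159.50 = 242663.50
Supplier B (FOB):
CIF value = FOB price + freight + insurance = 196640.90 + 6564.15 + 191.32 = 203396.37
Import duty = 203396.37 × 17.8% = 36204.55
Buyer bears (B): 6564.15 + 191.32 + 1196.23 + 291.37 + 1873.15 = 10116.22
Landed cost (B) = invoice 196640.90 + 10116.22 + duty 36204.55 = 242961.67
Difference = |242663.50 − 242961.67| = 298.17

Supplier A is cheaper by USD 298.17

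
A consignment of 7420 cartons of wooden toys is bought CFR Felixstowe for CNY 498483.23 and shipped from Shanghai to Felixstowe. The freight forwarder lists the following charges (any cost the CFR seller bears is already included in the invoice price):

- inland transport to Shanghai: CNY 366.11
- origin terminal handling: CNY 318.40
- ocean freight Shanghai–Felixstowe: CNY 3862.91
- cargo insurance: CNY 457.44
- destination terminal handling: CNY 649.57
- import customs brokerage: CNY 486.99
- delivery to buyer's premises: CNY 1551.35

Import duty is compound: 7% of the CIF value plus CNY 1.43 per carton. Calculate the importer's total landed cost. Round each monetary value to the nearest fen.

CFR: the seller pays costs through ocean freight to the destination port, but not insurance.
Already in the invoice (seller's account under CFR): inland to port, origin terminal, freight — exclude.
CIF value = CFR price + insurance = 498483.23 + 457.44 = 498940.67
Ad valorem component: 498940.67 × 7% = 34925.85
Specific component: 7420 × 1.43 = 10610.60
Import duty = 34925.85 + 10610.60 = 45536.45
Buyer bears: insurance 457.44 + destination terminal 649.57 + brokerage 486.99 + delivery 1551.35 + duty 45536.45 = 48681.80
Landed cost = invoice 498483.23 + 48681.80 = 547165.03

Total landed cost: CNY 547165.03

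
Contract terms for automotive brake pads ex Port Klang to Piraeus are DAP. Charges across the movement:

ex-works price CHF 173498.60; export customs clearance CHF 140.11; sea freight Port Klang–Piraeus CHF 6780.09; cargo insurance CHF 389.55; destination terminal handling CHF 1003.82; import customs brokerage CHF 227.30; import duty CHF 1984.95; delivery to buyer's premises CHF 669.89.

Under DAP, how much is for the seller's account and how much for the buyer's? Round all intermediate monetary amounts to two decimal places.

Seller: CHF 182482.06; buyer: CHF 2212.25

DAP: the seller bears all costs to the named destination except import duty and clearance.
Seller's account: goods 173498.60 + export clearance 140.11 + freight 6780.09 + insurance 389.55 + destination terminal 1003.82 + delivery 669.89 = 182482.06
Buyer's account: brokerage 227.30 + duty 1984.95 = 2212.25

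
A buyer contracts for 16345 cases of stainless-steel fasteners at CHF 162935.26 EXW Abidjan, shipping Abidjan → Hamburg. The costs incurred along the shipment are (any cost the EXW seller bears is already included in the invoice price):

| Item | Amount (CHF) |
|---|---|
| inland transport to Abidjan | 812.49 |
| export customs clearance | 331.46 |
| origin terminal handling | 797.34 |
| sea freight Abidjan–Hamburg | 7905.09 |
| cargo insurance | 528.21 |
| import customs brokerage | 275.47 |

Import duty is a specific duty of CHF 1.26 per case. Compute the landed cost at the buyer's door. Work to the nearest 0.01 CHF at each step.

EXW: the seller makes goods available at their premises; the buyer bears all onward costs.
CIF value = EXW price + inland to port + export clearance + origin terminal + freight + insurance = 162935.26 + 812.49 + 331.46 + 797.34 + 7905.09 + 528.21 = 173309.85
Import duty = 16345 × 1.26 = 20594.70
Buyer bears: inland to port 812.49 + export clearance 331.46 + origin terminal 797.34 + freight 7905.09 + insurance 528.21 + brokerage 275.47 + duty 20594.70 = 31244.76
Landed cost = invoice 162935.26 + 31244.76 = 194180.02

Total landed cost: CHF 194180.02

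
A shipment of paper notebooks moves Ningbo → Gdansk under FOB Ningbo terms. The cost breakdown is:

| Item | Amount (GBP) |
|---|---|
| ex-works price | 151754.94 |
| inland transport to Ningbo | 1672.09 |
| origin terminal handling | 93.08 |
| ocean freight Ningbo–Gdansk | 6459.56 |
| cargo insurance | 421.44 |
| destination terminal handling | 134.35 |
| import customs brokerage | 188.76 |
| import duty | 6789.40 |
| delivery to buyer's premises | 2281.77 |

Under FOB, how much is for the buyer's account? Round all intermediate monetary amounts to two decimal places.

FOB: the seller bears costs until goods are on board at the origin port; the buyer bears freight, insurance and all costs thereafter.
Seller's account: goods 151754.94 + inland to port 1672.09 + origin terminal 93.08 = 153520.11
Buyer's account: freight 6459.56 + insurance 421.44 + destination terminal 134.35 + brokerage 188.76 + duty 6789.40 + delivery 2281.77 = 16275.28

Buyer's account: GBP 16275.28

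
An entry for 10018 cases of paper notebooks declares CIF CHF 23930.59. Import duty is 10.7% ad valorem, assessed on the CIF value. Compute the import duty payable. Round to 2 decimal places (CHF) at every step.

Import duty = 23930.59 × 10.7% = 2560.57

Import duty: CHF 2560.57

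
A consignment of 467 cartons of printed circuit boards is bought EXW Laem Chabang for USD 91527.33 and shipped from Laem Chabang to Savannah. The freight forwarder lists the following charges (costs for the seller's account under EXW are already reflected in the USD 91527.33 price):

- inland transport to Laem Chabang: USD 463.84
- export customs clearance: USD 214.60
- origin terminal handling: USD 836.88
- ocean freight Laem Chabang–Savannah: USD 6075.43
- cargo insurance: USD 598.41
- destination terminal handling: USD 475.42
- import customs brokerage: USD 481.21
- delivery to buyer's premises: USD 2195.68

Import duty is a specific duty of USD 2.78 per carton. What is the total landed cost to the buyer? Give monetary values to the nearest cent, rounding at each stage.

EXW: the seller makes goods available at their premises; the buyer bears all onward costs.
CIF value = EXW price + inland to port + export clearance + origin terminal + freight + insurance = 91527.33 + 463.84 + 214.60 + 836.88 + 6075.43 + 598.41 = 99716.49
Import duty = 467 × 2.78 = 1298.26
Buyer bears: inland to port 463.84 + export clearance 214.60 + origin terminal 836.88 + freight 6075.43 + insurance 598.41 + destination terminal 475.42 + brokerage 481.21 + delivery 2195.68 + duty 1298.26 = 12639.73
Landed cost = invoice 91527.33 + 12639.73 = 104167.06

Total landed cost: USD 104167.06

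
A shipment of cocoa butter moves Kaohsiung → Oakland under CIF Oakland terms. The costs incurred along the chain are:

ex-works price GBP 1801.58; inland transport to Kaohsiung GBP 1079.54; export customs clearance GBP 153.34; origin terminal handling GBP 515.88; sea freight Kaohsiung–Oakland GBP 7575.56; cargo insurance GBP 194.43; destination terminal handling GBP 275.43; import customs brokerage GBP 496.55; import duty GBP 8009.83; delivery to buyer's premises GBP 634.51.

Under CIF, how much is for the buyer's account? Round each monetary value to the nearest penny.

CIF: the seller pays costs through ocean freight and marine insurance to the destination port.
Seller's account: goods 1801.58 + inland to port 1079.54 + export clearance 153.34 + origin terminal 515.88 + freight 7575.56 + insurance 194.43 = 11320.33
Buyer's account: destination terminal 275.43 + brokerage 496.55 + duty 8009.83 + delivery 634.51 = 9416.32

Buyer's account: GBP 9416.32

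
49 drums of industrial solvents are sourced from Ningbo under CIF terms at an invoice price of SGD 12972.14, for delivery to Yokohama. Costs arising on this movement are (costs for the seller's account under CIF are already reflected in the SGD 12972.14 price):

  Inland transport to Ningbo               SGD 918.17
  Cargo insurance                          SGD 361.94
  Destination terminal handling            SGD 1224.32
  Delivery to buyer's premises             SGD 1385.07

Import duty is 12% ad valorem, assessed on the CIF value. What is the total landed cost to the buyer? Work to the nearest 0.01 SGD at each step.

Total landed cost: SGD 17138.19

CIF: the seller pays costs through ocean freight and marine insurance to the destination port.
Already in the invoice (seller's account under CIF): inland to port, insurance — exclude.
The CIF price already equals the CIF value: 12972.14
Import duty = 12972.14 × 12% = 1556.66
Buyer bears: destination terminal 1224.32 + delivery 1385.07 + duty 1556.66 = 4166.05
Landed cost = invoice 12972.14 + 4166.05 = 17138.19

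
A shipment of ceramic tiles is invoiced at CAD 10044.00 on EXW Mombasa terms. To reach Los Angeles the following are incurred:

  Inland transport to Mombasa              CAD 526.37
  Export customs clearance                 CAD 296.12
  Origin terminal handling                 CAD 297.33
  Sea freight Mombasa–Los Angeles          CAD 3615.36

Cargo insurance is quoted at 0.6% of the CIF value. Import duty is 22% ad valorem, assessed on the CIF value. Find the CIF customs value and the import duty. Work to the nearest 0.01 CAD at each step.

Let C be the CIF value. C = EXW price + pre-shipment costs + freight + 0.6% × C
C − 0.6% × C = 10044.00 + 526.37 + 296.12 + 297.33 + 3615.36
0.994 × C = 14779.18
C = 14779.18 / 0.994 = 14868.39
Insurance premium = 0.6% × 14868.39 = 89.21
Import duty = 14868.39 × 22% = 3271.05

CIF value: CAD 14868.39; import duty: CAD 3271.05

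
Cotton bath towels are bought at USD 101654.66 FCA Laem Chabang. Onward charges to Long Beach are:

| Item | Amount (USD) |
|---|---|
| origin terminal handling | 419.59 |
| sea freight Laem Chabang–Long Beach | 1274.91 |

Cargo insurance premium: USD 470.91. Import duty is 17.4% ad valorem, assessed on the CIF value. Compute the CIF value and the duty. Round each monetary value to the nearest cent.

CIF = FCA price + pre-shipment costs + freight + insurance
CIF = 101654.66 + 419.59 + 1274.91 + 470.91 = 103820.07
Import duty = 103820.07 × 17.4% = 18064.69

CIF value: USD 103820.07; import duty: USD 18064.69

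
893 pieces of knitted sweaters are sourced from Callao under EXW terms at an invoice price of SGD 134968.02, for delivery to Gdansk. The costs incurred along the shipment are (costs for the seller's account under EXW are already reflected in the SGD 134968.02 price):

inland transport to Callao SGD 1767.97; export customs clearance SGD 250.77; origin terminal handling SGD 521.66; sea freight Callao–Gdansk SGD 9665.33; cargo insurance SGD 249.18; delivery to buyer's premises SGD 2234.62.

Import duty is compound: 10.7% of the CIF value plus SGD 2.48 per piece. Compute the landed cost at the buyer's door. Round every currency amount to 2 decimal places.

Total landed cost: SGD 167646.44

EXW: the seller makes goods available at their premises; the buyer bears all onward costs.
CIF value = EXW price + inland to port + export clearance + origin terminal + freight + insurance = 134968.02 + 1767.97 + 250.77 + 521.66 + 9665.33 + 249.18 = 147422.93
Ad valorem component: 147422.93 × 10.7% = 15774.25
Specific component: 893 × 2.48 = 2214.64
Import duty = 15774.25 + 2214.64 = 17988.89
Buyer bears: inland to port 1767.97 + export clearance 250.77 + origin terminal 521.66 + freight 9665.33 + insurance 249.18 + delivery 2234.62 + duty 17988.89 = 32678.42
Landed cost = invoice 134968.02 + 32678.42 = 167646.44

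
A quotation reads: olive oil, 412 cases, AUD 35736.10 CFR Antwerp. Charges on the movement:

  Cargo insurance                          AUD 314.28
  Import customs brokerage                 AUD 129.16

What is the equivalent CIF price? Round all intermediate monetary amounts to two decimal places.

Not relevant to the conversion: brokerage — on the buyer under both terms; not part of either seller's price.
From CFR to CIF, the seller additionally bears: insurance.
CIF price = 35736.10 + 314.28 = 36050.38

CIF price: AUD 36050.38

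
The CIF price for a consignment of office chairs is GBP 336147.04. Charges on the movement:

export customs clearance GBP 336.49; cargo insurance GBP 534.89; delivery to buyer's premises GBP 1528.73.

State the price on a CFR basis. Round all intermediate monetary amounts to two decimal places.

Not relevant to the conversion: export clearance — on the seller under both CIF and CFR; already in the CIF price and stays in the CFR price. delivery — on the buyer under both terms; not part of either seller's price.
From CIF to CFR, the seller no longer bears: insurance.
CFR price = 336147.04 − 534.89 = 335612.15

CFR price: GBP 335612.15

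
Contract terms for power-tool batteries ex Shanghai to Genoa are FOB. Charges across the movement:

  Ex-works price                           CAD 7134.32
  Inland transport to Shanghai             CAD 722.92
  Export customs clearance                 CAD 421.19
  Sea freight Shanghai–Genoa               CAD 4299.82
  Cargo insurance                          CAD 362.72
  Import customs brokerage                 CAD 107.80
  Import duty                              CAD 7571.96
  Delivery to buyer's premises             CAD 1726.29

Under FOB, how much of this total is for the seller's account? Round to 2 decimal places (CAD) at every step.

FOB: the seller bears costs until goods are on board at the origin port; the buyer bears freight, insurance and all costs thereafter.
Seller's account: goods 7134.32 + inland to port 722.92 + export clearance 421.19 = 8278.43
Buyer's account: freight 4299.82 + insurance 362.72 + brokerage 107.80 + duty 7571.96 + delivery 1726.29 = 14068.59

Seller's account: CAD 8278.43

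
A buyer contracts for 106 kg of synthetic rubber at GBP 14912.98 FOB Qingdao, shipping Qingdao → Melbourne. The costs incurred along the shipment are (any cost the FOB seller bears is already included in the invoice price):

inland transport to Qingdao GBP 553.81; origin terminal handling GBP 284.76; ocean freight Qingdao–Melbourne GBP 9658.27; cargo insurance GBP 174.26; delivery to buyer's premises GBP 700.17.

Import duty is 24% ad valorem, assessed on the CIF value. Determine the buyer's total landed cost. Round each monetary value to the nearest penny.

Total landed cost: GBP 31384.60

FOB: the seller bears costs until goods are on board at the origin port; the buyer bears freight, insurance and all costs thereafter.
Already in the invoice (seller's account under FOB): inland to port, origin terminal — exclude.
CIF value = FOB price + freight + insurance = 14912.98 + 9658.27 + 174.26 = 24745.51
Import duty = 24745.51 × 24% = 5938.92
Buyer bears: freight 9658.27 + insurance 174.26 + delivery 700.17 + duty 5938.92 = 16471.62
Landed cost = invoice 14912.98 + 16471.62 = 31384.60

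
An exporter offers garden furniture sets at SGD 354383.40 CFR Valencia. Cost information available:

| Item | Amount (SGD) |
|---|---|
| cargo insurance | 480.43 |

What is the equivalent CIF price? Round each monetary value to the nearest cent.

CIF price: SGD 354863.83

From CFR to CIF, the seller additionally bears: insurance.
CIF price = 354383.40 + 480.43 = 354863.83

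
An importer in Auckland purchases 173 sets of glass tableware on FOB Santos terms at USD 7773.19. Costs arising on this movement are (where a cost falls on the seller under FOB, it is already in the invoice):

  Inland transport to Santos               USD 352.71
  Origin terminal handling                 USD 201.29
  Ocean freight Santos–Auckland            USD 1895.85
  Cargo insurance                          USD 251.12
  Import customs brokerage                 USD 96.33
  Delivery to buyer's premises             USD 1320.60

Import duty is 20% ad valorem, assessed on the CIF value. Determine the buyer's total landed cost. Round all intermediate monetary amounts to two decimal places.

FOB: the seller bears costs until goods are on board at the origin port; the buyer bears freight, insurance and all costs thereafter.
Already in the invoice (seller's account under FOB): inland to port, origin terminal — exclude.
CIF value = FOB price + freight + insurance = 7773.19 + 1895.85 + 251.12 = 9920.16
Import duty = 9920.16 × 20% = 1984.03
Buyer bears: freight 1895.85 + insurance 251.12 + brokerage 96.33 + delivery 1320.60 + duty 1984.03 = 5547.93
Landed cost = invoice 7773.19 + 5547.93 = 13321.12

Total landed cost: USD 13321.12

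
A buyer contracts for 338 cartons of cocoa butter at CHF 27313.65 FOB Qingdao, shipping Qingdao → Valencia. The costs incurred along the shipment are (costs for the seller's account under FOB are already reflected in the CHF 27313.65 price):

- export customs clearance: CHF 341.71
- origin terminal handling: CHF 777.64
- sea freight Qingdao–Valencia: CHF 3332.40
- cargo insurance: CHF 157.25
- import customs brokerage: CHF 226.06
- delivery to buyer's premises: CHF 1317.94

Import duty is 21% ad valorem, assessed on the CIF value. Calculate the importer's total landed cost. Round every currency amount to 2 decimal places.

Total landed cost: CHF 38815.99

FOB: the seller bears costs until goods are on board at the origin port; the buyer bears freight, insurance and all costs thereafter.
Already in the invoice (seller's account under FOB): export clearance, origin terminal — exclude.
CIF value = FOB price + freight + insurance = 27313.65 + 3332.40 + 157.25 = 30803.30
Import duty = 30803.30 × 21% = 6468.69
Buyer bears: freight 3332.40 + insurance 157.25 + brokerage 226.06 + delivery 1317.94 + duty 6468.69 = 11502.34
Landed cost = invoice 27313.65 + 11502.34 = 38815.99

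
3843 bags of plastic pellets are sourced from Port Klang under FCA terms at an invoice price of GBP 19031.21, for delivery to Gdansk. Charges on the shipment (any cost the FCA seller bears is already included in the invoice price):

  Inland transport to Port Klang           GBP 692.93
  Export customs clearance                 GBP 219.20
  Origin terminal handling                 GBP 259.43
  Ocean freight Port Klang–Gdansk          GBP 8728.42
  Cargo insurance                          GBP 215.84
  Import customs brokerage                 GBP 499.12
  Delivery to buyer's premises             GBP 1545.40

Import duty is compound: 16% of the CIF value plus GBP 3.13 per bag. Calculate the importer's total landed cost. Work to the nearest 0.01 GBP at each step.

Total landed cost: GBP 46825.59

FCA: the seller delivers export-cleared goods to the carrier; the buyer bears costs from that point.
Already in the invoice (seller's account under FCA): inland to port, export clearance — exclude.
CIF value = FCA price + origin terminal + freight + insurance = 19031.21 + 259.43 + 8728.42 + 215.84 = 28234.90
Ad valorem component: 28234.90 × 16% = 4517.58
Specific component: 3843 × 3.13 = 12028.59
Import duty = 4517.58 + 12028.59 = 16546.17
Buyer bears: origin terminal 259.43 + freight 8728.42 + insurance 215.84 + brokerage 499.12 + delivery 1545.40 + duty 16546.17 = 27794.38
Landed cost = invoice 19031.21 + 27794.38 = 46825.59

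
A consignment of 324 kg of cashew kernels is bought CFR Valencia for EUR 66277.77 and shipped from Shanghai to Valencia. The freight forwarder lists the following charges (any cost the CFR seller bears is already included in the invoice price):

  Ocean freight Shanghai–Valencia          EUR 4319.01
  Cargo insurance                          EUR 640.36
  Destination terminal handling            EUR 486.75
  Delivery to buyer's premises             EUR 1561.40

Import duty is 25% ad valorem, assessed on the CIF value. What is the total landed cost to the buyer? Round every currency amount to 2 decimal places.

CFR: the seller pays costs through ocean freight to the destination port, but not insurance.
Already in the invoice (seller's account under CFR): freight — exclude.
CIF value = CFR price + insurance = 66277.77 + 640.36 = 66918.13
Import duty = 66918.13 × 25% = 16729.53
Buyer bears: insurance 640.36 + destination terminal 486.75 + delivery 1561.40 + duty 16729.53 = 19418.04
Landed cost = invoice 66277.77 + 19418.04 = 85695.81

Total landed cost: EUR 85695.81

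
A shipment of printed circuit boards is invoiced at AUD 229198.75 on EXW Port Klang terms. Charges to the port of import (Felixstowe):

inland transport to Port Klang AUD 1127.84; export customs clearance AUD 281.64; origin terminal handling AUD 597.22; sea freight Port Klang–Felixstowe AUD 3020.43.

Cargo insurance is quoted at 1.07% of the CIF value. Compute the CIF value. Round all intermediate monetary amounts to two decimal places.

CIF value: AUD 236759.20

Let C be the CIF value. C = EXW price + pre-shipment costs + freight + 1.07% × C
C − 1.07% × C = 229198.75 + 1127.84 + 281.64 + 597.22 + 3020.43
0.9893 × C = 234225.88
C = 234225.88 / 0.9893 = 236759.20
Insurance premium = 1.07% × 236759.20 = 2533.32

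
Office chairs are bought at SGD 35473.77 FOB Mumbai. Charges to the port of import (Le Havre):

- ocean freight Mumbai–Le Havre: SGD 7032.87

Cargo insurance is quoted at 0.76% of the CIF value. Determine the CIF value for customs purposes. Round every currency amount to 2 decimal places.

CIF value: SGD 42832.16

Let C be the CIF value. C = FOB price + freight + 0.76% × C
C − 0.76% × C = 35473.77 + 7032.87
0.9924 × C = 42506.64
C = 42506.64 / 0.9924 = 42832.16
Insurance premium = 0.76% × 42832.16 = 325.52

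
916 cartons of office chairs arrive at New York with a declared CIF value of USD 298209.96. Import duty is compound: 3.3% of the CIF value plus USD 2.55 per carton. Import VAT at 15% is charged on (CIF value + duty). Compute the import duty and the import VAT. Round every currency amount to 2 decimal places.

Ad valorem component: 298209.96 × 3.3% = 9840.93
Specific component: 916 × 2.55 = 2335.80
Import duty = 9840.93 + 2335.80 = 12176.73
VAT base = CIF + duty = 298209.96 + 12176.73 = 310386.69
Import VAT = 310386.69 × 15% = 46558.00

Import duty: USD 12176.73; import VAT: USD 46558.00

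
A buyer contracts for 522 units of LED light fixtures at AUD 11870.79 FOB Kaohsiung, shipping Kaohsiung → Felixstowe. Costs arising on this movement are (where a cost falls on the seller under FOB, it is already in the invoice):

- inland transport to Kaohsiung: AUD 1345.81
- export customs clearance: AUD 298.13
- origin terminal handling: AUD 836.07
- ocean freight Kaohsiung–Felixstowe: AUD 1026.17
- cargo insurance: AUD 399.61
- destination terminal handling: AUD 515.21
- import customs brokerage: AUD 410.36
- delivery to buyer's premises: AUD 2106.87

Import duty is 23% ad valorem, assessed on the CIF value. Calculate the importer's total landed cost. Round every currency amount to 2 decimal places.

FOB: the seller bears costs until goods are on board at the origin port; the buyer bears freight, insurance and all costs thereafter.
Already in the invoice (seller's account under FOB): inland to port, export clearance, origin terminal — exclude.
CIF value = FOB price + freight + insurance = 11870.79 + 1026.17 + 399.61 = 13296.57
Import duty = 13296.57 × 23% = 3058.21
Buyer bears: freight 1026.17 + insurance 399.61 + destination terminal 515.21 + brokerage 410.36 + delivery 2106.87 + duty 3058.21 = 7516.43
Landed cost = invoice 11870.79 + 7516.43 = 19387.22

Total landed cost: AUD 19387.22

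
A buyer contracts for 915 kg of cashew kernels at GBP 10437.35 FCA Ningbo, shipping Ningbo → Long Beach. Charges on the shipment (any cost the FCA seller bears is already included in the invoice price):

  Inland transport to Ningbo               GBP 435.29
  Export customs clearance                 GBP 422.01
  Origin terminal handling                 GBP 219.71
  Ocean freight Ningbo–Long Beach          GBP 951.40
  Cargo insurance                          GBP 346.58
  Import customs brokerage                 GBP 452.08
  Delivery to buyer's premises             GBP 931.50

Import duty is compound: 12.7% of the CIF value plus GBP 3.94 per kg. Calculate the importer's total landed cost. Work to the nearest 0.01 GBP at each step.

FCA: the seller delivers export-cleared goods to the carrier; the buyer bears costs from that point.
Already in the invoice (seller's account under FCA): inland to port, export clearance — exclude.
CIF value = FCA price + origin terminal + freight + insurance = 10437.35 + 219.71 + 951.40 + 346.58 = 11955.04
Ad valorem component: 11955.04 × 12.7% = 1518.29
Specific component: 915 × 3.94 = 3605.10
Import duty = 1518.29 + 3605.10 = 5123.39
Buyer bears: origin terminal 219.71 + freight 951.40 + insurance 346.58 + brokerage 452.08 + delivery 931.50 + duty 5123.39 = 8024.66
Landed cost = invoice 10437.35 + 8024.66 = 18462.01

Total landed cost: GBP 18462.01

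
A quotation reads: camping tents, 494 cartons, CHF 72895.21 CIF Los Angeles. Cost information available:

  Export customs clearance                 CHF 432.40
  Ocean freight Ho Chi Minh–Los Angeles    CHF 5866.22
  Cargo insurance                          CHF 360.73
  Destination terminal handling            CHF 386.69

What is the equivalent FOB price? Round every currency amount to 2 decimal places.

FOB price: CHF 66668.26

Not relevant to the conversion: export clearance — on the seller under both CIF and FOB; already in the CIF price and stays in the FOB price. destination terminal — on the buyer under both terms; not part of either seller's price.
From CIF to FOB, the seller no longer bears: freight, insurance.
FOB price = 72895.21 − 5866.22 − 360.73 = 66668.26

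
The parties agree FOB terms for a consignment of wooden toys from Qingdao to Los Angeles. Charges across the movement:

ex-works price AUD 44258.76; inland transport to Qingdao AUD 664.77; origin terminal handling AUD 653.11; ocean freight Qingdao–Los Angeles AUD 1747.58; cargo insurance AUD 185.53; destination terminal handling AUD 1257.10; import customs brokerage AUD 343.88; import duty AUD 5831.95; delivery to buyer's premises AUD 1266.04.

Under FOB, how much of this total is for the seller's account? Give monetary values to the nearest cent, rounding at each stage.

Seller's account: AUD 45576.64

FOB: the seller bears costs until goods are on board at the origin port; the buyer bears freight, insurance and all costs thereafter.
Seller's account: goods 44258.76 + inland to port 664.77 + origin terminal 653.11 = 45576.64
Buyer's account: freight 1747.58 + insurance 185.53 + destination terminal 1257.10 + brokerage 343.88 + duty 5831.95 + delivery 1266.04 = 10632.08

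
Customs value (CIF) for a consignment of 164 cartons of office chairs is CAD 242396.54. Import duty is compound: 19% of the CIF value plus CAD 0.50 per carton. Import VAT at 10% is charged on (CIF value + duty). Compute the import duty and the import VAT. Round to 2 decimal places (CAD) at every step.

Ad valorem component: 242396.54 × 19% = 46055.34
Specific component: 164 × 0.50 = 82.00
Import duty = 46055.34 + 82.00 = 46137.34
VAT base = CIF + duty = 242396.54 + 46137.34 = 288533.88
Import VAT = 288533.88 × 10% = 28853.39

Import duty: CAD 46137.34; import VAT: CAD 28853.39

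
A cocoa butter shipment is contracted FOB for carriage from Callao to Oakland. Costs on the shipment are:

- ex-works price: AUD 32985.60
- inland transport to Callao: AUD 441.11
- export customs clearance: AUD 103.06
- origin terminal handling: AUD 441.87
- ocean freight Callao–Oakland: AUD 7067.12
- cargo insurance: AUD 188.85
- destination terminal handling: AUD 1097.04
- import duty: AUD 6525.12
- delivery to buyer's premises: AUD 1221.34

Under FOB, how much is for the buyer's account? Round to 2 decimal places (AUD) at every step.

Buyer's account: AUD 16099.47

FOB: the seller bears costs until goods are on board at the origin port; the buyer bears freight, insurance and all costs thereafter.
Seller's account: goods 32985.60 + inland to port 441.11 + export clearance 103.06 + origin terminal 441.87 = 33971.64
Buyer's account: freight 7067.12 + insurance 188.85 + destination terminal 1097.04 + duty 6525.12 + delivery 1221.34 = 16099.47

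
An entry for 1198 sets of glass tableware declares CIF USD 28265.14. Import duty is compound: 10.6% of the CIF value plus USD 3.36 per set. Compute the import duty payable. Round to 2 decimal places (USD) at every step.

Import duty: USD 7021.38

Ad valorem component: 28265.14 × 10.6% = 2996.10
Specific component: 1198 × 3.36 = 4025.28
Import duty = 2996.10 + 4025.28 = 7021.38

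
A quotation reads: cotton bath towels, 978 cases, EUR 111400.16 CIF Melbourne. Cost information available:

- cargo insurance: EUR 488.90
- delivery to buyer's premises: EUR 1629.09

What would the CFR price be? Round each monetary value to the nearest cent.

Not relevant to the conversion: delivery — on the buyer under both terms; not part of either seller's price.
From CIF to CFR, the seller no longer bears: insurance.
CFR price = 111400.16 − 488.90 = 110911.26

CFR price: EUR 110911.26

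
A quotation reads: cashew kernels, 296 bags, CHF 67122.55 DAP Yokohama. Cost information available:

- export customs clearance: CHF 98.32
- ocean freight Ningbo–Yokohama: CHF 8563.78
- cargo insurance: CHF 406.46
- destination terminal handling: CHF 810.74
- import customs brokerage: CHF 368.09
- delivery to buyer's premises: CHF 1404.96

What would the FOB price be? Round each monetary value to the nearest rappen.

Not relevant to the conversion: export clearance — on the seller under both DAP and FOB; already in the DAP price and stays in the FOB price. brokerage — on the buyer under both terms; not part of either seller's price.
From DAP to FOB, the seller no longer bears: freight, insurance, destination terminal, delivery.
FOB price = 67122.55 − 8563.78 − 406.46 − 810.74 − 1404.96 = 55936.61

FOB price: CHF 55936.61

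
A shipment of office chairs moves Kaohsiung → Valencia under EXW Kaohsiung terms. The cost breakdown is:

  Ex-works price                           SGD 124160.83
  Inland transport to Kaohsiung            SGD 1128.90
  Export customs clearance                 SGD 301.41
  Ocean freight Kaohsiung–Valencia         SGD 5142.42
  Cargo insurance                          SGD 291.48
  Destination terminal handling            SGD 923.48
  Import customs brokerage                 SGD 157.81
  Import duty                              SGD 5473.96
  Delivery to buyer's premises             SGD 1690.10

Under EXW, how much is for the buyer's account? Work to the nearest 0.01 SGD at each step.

EXW: the seller makes goods available at their premises; the buyer bears all onward costs.
Seller's account: goods 124160.83 = 124160.83
Buyer's account: inland to port 1128.90 + export clearance 301.41 + freight 5142.42 + insurance 291.48 + destination terminal 923.48 + brokerage 157.81 + duty 5473.96 + delivery 1690.10 = 15109.56

Buyer's account: SGD 15109.56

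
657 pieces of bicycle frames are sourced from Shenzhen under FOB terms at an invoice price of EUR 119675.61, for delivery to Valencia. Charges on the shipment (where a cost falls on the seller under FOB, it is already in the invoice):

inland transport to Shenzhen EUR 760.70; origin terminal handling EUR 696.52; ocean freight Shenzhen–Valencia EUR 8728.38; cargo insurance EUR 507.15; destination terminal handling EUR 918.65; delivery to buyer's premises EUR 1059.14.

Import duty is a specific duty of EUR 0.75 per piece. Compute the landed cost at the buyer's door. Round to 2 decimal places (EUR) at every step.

Total landed cost: EUR 131381.68

FOB: the seller bears costs until goods are on board at the origin port; the buyer bears freight, insurance and all costs thereafter.
Already in the invoice (seller's account under FOB): inland to port, origin terminal — exclude.
CIF value = FOB price + freight + insurance = 119675.61 + 8728.38 + 507.15 = 128911.14
Import duty = 657 × 0.75 = 492.75
Buyer bears: freight 8728.38 + insurance 507.15 + destination terminal 918.65 + delivery 1059.14 + duty 492.75 = 11706.07
Landed cost = invoice 119675.61 + 11706.07 = 131381.68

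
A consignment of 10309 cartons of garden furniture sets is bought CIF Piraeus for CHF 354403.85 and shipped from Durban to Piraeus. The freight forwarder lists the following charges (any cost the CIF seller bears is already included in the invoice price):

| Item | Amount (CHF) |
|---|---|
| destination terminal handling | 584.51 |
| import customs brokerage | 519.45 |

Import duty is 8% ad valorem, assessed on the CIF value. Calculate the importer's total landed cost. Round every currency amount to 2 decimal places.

Total landed cost: CHF 383860.12

CIF: the seller pays costs through ocean freight and marine insurance to the destination port.
The CIF price already equals the CIF value: 354403.85
Import duty = 354403.85 × 8% = 28352.31
Buyer bears: destination terminal 584.51 + brokerage 519.45 + duty 28352.31 = 29456.27
Landed cost = invoice 354403.85 + 29456.27 = 383860.12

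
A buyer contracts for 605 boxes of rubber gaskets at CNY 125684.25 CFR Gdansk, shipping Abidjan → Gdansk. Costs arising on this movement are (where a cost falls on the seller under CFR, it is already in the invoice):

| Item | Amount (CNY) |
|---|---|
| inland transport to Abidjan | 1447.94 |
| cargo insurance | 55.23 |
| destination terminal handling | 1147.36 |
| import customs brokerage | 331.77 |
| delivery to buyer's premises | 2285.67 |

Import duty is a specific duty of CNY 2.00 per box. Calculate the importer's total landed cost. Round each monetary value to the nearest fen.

Total landed cost: CNY 130714.28

CFR: the seller pays costs through ocean freight to the destination port, but not insurance.
Already in the invoice (seller's account under CFR): inland to port — exclude.
CIF value = CFR price + insurance = 125684.25 + 55.23 = 125739.48
Import duty = 605 × 2.00 = 1210.00
Buyer bears: insurance 55.23 + destination terminal 1147.36 + brokerage 331.77 + delivery 2285.67 + duty 1210.00 = 5030.03
Landed cost = invoice 125684.25 + 5030.03 = 130714.28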